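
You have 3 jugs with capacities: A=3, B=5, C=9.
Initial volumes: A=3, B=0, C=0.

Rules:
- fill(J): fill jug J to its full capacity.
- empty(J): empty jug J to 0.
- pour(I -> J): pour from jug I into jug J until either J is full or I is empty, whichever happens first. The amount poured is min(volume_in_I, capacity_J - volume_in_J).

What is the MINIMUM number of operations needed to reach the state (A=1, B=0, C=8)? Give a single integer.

BFS from (A=3, B=0, C=0). One shortest path:
  1. pour(A -> B) -> (A=0 B=3 C=0)
  2. fill(A) -> (A=3 B=3 C=0)
  3. pour(A -> C) -> (A=0 B=3 C=3)
  4. fill(A) -> (A=3 B=3 C=3)
  5. pour(A -> B) -> (A=1 B=5 C=3)
  6. pour(B -> C) -> (A=1 B=0 C=8)
Reached target in 6 moves.

Answer: 6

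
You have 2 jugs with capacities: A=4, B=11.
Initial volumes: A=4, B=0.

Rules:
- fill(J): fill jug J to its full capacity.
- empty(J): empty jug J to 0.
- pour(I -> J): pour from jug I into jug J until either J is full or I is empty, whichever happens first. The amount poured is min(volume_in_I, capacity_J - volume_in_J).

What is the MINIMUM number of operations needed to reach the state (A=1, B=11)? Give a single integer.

BFS from (A=4, B=0). One shortest path:
  1. pour(A -> B) -> (A=0 B=4)
  2. fill(A) -> (A=4 B=4)
  3. pour(A -> B) -> (A=0 B=8)
  4. fill(A) -> (A=4 B=8)
  5. pour(A -> B) -> (A=1 B=11)
Reached target in 5 moves.

Answer: 5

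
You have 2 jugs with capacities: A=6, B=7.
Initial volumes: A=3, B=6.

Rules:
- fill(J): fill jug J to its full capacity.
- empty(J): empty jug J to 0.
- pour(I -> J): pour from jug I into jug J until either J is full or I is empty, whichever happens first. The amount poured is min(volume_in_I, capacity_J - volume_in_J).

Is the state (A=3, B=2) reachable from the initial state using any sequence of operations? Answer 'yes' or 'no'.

Answer: no

Derivation:
BFS explored all 27 reachable states.
Reachable set includes: (0,0), (0,1), (0,2), (0,3), (0,4), (0,5), (0,6), (0,7), (1,0), (1,7), (2,0), (2,7) ...
Target (A=3, B=2) not in reachable set → no.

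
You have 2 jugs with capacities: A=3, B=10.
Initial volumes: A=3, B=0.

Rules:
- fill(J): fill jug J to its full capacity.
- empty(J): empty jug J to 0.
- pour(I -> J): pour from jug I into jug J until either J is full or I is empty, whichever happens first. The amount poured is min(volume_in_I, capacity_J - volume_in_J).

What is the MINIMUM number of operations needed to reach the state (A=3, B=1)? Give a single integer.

BFS from (A=3, B=0). One shortest path:
  1. empty(A) -> (A=0 B=0)
  2. fill(B) -> (A=0 B=10)
  3. pour(B -> A) -> (A=3 B=7)
  4. empty(A) -> (A=0 B=7)
  5. pour(B -> A) -> (A=3 B=4)
  6. empty(A) -> (A=0 B=4)
  7. pour(B -> A) -> (A=3 B=1)
Reached target in 7 moves.

Answer: 7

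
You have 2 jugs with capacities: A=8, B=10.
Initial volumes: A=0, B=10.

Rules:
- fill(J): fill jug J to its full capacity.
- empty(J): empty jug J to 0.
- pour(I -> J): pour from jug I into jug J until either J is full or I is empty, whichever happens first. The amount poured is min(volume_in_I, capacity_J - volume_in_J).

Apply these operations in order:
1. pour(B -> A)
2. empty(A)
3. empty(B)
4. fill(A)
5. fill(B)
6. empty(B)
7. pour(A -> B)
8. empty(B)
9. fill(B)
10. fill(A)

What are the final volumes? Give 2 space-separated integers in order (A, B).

Answer: 8 10

Derivation:
Step 1: pour(B -> A) -> (A=8 B=2)
Step 2: empty(A) -> (A=0 B=2)
Step 3: empty(B) -> (A=0 B=0)
Step 4: fill(A) -> (A=8 B=0)
Step 5: fill(B) -> (A=8 B=10)
Step 6: empty(B) -> (A=8 B=0)
Step 7: pour(A -> B) -> (A=0 B=8)
Step 8: empty(B) -> (A=0 B=0)
Step 9: fill(B) -> (A=0 B=10)
Step 10: fill(A) -> (A=8 B=10)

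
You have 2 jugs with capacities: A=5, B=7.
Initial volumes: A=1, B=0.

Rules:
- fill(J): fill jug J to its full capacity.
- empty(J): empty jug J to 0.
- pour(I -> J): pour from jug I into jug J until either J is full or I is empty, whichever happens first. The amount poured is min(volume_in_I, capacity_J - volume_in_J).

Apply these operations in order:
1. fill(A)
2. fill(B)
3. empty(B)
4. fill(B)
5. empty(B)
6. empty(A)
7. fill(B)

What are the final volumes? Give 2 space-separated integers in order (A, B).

Answer: 0 7

Derivation:
Step 1: fill(A) -> (A=5 B=0)
Step 2: fill(B) -> (A=5 B=7)
Step 3: empty(B) -> (A=5 B=0)
Step 4: fill(B) -> (A=5 B=7)
Step 5: empty(B) -> (A=5 B=0)
Step 6: empty(A) -> (A=0 B=0)
Step 7: fill(B) -> (A=0 B=7)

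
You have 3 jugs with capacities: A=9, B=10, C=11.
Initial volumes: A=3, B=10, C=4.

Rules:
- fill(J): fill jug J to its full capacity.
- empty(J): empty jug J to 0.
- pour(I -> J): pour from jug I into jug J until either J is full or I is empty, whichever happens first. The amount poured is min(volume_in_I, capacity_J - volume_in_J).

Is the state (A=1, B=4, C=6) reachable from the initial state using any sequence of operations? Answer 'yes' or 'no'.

BFS explored all 600 reachable states.
Reachable set includes: (0,0,0), (0,0,1), (0,0,2), (0,0,3), (0,0,4), (0,0,5), (0,0,6), (0,0,7), (0,0,8), (0,0,9), (0,0,10), (0,0,11) ...
Target (A=1, B=4, C=6) not in reachable set → no.

Answer: no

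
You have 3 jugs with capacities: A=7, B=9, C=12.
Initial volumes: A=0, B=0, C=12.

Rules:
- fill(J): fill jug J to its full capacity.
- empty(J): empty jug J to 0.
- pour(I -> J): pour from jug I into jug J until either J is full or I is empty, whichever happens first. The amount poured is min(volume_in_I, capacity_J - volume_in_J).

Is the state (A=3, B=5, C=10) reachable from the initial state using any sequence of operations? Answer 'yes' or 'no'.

BFS explored all 512 reachable states.
Reachable set includes: (0,0,0), (0,0,1), (0,0,2), (0,0,3), (0,0,4), (0,0,5), (0,0,6), (0,0,7), (0,0,8), (0,0,9), (0,0,10), (0,0,11) ...
Target (A=3, B=5, C=10) not in reachable set → no.

Answer: no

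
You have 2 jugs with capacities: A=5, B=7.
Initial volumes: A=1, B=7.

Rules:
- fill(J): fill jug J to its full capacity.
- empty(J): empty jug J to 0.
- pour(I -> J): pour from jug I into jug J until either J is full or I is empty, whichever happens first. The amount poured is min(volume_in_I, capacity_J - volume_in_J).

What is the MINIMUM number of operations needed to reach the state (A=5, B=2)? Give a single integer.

Answer: 2

Derivation:
BFS from (A=1, B=7). One shortest path:
  1. empty(A) -> (A=0 B=7)
  2. pour(B -> A) -> (A=5 B=2)
Reached target in 2 moves.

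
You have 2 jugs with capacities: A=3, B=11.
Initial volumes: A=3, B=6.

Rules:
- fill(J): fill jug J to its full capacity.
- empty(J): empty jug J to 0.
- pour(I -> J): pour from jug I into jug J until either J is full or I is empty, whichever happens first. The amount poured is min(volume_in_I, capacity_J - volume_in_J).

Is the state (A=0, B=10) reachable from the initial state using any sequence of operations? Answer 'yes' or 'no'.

BFS from (A=3, B=6):
  1. pour(A -> B) -> (A=0 B=9)
  2. fill(A) -> (A=3 B=9)
  3. pour(A -> B) -> (A=1 B=11)
  4. empty(B) -> (A=1 B=0)
  5. pour(A -> B) -> (A=0 B=1)
  6. fill(A) -> (A=3 B=1)
  7. pour(A -> B) -> (A=0 B=4)
  8. fill(A) -> (A=3 B=4)
  9. pour(A -> B) -> (A=0 B=7)
  10. fill(A) -> (A=3 B=7)
  11. pour(A -> B) -> (A=0 B=10)
Target reached → yes.

Answer: yes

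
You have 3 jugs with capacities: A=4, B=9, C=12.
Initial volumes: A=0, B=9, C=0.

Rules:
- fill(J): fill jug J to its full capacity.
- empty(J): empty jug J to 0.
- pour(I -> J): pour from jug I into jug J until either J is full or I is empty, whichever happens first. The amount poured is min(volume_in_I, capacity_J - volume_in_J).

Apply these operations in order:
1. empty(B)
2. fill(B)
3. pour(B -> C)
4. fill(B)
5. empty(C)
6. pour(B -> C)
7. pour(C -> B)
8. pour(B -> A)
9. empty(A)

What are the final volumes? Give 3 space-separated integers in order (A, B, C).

Answer: 0 5 0

Derivation:
Step 1: empty(B) -> (A=0 B=0 C=0)
Step 2: fill(B) -> (A=0 B=9 C=0)
Step 3: pour(B -> C) -> (A=0 B=0 C=9)
Step 4: fill(B) -> (A=0 B=9 C=9)
Step 5: empty(C) -> (A=0 B=9 C=0)
Step 6: pour(B -> C) -> (A=0 B=0 C=9)
Step 7: pour(C -> B) -> (A=0 B=9 C=0)
Step 8: pour(B -> A) -> (A=4 B=5 C=0)
Step 9: empty(A) -> (A=0 B=5 C=0)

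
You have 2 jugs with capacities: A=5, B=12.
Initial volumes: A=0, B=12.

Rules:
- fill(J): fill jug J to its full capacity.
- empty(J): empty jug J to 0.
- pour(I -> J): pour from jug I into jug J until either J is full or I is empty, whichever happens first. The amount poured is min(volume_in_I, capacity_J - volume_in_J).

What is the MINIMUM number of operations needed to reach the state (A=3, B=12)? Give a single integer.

BFS from (A=0, B=12). One shortest path:
  1. fill(A) -> (A=5 B=12)
  2. empty(B) -> (A=5 B=0)
  3. pour(A -> B) -> (A=0 B=5)
  4. fill(A) -> (A=5 B=5)
  5. pour(A -> B) -> (A=0 B=10)
  6. fill(A) -> (A=5 B=10)
  7. pour(A -> B) -> (A=3 B=12)
Reached target in 7 moves.

Answer: 7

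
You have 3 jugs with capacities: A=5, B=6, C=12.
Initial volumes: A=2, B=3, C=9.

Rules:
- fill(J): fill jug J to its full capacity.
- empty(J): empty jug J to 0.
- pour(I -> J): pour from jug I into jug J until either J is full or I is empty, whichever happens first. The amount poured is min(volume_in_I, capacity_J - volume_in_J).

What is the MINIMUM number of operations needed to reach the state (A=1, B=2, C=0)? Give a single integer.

Answer: 6

Derivation:
BFS from (A=2, B=3, C=9). One shortest path:
  1. pour(C -> B) -> (A=2 B=6 C=6)
  2. empty(B) -> (A=2 B=0 C=6)
  3. pour(A -> B) -> (A=0 B=2 C=6)
  4. pour(C -> A) -> (A=5 B=2 C=1)
  5. empty(A) -> (A=0 B=2 C=1)
  6. pour(C -> A) -> (A=1 B=2 C=0)
Reached target in 6 moves.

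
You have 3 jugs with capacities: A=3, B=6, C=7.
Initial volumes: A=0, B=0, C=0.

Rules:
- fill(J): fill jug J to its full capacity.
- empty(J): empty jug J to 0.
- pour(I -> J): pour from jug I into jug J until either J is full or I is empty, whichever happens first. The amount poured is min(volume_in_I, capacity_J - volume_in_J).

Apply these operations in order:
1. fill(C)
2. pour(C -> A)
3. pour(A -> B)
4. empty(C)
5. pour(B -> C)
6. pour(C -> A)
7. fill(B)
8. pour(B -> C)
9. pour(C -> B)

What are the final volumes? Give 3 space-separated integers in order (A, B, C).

Answer: 3 6 0

Derivation:
Step 1: fill(C) -> (A=0 B=0 C=7)
Step 2: pour(C -> A) -> (A=3 B=0 C=4)
Step 3: pour(A -> B) -> (A=0 B=3 C=4)
Step 4: empty(C) -> (A=0 B=3 C=0)
Step 5: pour(B -> C) -> (A=0 B=0 C=3)
Step 6: pour(C -> A) -> (A=3 B=0 C=0)
Step 7: fill(B) -> (A=3 B=6 C=0)
Step 8: pour(B -> C) -> (A=3 B=0 C=6)
Step 9: pour(C -> B) -> (A=3 B=6 C=0)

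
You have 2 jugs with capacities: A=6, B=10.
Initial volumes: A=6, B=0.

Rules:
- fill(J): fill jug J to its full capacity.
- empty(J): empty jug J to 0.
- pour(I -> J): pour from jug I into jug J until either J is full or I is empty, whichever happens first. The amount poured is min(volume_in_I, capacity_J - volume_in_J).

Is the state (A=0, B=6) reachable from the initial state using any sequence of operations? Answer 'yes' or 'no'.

BFS from (A=6, B=0):
  1. pour(A -> B) -> (A=0 B=6)
Target reached → yes.

Answer: yes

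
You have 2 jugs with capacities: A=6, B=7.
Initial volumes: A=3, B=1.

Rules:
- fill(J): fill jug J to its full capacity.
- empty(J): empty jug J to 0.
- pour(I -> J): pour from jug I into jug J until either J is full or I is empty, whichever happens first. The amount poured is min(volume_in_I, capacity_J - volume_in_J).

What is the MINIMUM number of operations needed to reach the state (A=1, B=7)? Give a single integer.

Answer: 3

Derivation:
BFS from (A=3, B=1). One shortest path:
  1. empty(A) -> (A=0 B=1)
  2. pour(B -> A) -> (A=1 B=0)
  3. fill(B) -> (A=1 B=7)
Reached target in 3 moves.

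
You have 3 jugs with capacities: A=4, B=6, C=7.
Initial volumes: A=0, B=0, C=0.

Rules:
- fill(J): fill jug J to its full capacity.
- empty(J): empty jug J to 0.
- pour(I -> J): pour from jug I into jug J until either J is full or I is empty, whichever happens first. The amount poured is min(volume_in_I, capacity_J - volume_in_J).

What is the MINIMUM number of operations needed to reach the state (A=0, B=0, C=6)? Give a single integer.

Answer: 2

Derivation:
BFS from (A=0, B=0, C=0). One shortest path:
  1. fill(B) -> (A=0 B=6 C=0)
  2. pour(B -> C) -> (A=0 B=0 C=6)
Reached target in 2 moves.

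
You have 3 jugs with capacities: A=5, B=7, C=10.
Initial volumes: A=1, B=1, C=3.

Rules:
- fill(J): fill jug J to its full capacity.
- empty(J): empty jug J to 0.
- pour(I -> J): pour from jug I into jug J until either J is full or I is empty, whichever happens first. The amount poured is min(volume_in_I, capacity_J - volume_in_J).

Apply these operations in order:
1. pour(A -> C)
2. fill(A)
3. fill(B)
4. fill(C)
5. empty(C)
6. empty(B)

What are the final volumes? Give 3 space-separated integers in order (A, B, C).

Answer: 5 0 0

Derivation:
Step 1: pour(A -> C) -> (A=0 B=1 C=4)
Step 2: fill(A) -> (A=5 B=1 C=4)
Step 3: fill(B) -> (A=5 B=7 C=4)
Step 4: fill(C) -> (A=5 B=7 C=10)
Step 5: empty(C) -> (A=5 B=7 C=0)
Step 6: empty(B) -> (A=5 B=0 C=0)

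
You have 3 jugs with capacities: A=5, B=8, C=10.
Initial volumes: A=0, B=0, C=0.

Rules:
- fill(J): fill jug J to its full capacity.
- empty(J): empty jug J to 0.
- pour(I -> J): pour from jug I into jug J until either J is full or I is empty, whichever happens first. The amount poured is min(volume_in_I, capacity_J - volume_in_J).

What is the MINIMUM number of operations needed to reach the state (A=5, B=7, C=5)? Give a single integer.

BFS from (A=0, B=0, C=0). One shortest path:
  1. fill(A) -> (A=5 B=0 C=0)
  2. fill(C) -> (A=5 B=0 C=10)
  3. pour(A -> B) -> (A=0 B=5 C=10)
  4. pour(C -> B) -> (A=0 B=8 C=7)
  5. empty(B) -> (A=0 B=0 C=7)
  6. pour(C -> B) -> (A=0 B=7 C=0)
  7. fill(C) -> (A=0 B=7 C=10)
  8. pour(C -> A) -> (A=5 B=7 C=5)
Reached target in 8 moves.

Answer: 8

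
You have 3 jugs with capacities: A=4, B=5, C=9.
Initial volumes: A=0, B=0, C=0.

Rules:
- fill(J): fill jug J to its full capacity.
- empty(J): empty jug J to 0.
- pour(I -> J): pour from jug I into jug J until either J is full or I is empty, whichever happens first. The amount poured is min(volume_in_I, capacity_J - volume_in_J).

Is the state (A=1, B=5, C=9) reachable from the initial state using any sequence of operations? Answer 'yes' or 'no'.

Answer: yes

Derivation:
BFS from (A=0, B=0, C=0):
  1. fill(B) -> (A=0 B=5 C=0)
  2. fill(C) -> (A=0 B=5 C=9)
  3. pour(B -> A) -> (A=4 B=1 C=9)
  4. empty(A) -> (A=0 B=1 C=9)
  5. pour(B -> A) -> (A=1 B=0 C=9)
  6. fill(B) -> (A=1 B=5 C=9)
Target reached → yes.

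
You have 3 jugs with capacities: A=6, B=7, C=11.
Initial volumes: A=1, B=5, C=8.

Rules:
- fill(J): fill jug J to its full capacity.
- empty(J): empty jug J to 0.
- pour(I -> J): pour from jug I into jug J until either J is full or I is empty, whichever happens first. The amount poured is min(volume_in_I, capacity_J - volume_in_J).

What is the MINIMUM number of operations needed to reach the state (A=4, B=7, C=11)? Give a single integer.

BFS from (A=1, B=5, C=8). One shortest path:
  1. fill(A) -> (A=6 B=5 C=8)
  2. fill(C) -> (A=6 B=5 C=11)
  3. pour(A -> B) -> (A=4 B=7 C=11)
Reached target in 3 moves.

Answer: 3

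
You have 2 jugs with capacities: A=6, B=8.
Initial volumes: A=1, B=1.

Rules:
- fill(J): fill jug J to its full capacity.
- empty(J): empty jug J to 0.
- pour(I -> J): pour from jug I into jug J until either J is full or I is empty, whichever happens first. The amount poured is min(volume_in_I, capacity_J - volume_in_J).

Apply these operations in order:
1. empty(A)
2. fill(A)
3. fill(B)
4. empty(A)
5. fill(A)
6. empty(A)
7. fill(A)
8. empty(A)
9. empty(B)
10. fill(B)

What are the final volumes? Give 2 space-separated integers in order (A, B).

Step 1: empty(A) -> (A=0 B=1)
Step 2: fill(A) -> (A=6 B=1)
Step 3: fill(B) -> (A=6 B=8)
Step 4: empty(A) -> (A=0 B=8)
Step 5: fill(A) -> (A=6 B=8)
Step 6: empty(A) -> (A=0 B=8)
Step 7: fill(A) -> (A=6 B=8)
Step 8: empty(A) -> (A=0 B=8)
Step 9: empty(B) -> (A=0 B=0)
Step 10: fill(B) -> (A=0 B=8)

Answer: 0 8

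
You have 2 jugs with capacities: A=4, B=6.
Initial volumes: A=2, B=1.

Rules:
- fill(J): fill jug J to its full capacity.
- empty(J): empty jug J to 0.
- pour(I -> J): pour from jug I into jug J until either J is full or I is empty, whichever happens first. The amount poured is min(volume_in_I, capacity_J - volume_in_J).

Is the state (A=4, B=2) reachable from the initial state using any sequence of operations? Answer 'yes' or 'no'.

BFS from (A=2, B=1):
  1. empty(A) -> (A=0 B=1)
  2. fill(B) -> (A=0 B=6)
  3. pour(B -> A) -> (A=4 B=2)
Target reached → yes.

Answer: yes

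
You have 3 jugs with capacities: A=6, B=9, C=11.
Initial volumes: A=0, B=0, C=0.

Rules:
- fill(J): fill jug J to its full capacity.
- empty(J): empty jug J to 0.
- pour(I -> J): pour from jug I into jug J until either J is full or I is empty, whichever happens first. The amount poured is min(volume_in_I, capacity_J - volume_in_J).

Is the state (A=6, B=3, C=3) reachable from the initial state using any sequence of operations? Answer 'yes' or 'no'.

BFS from (A=0, B=0, C=0):
  1. fill(A) -> (A=6 B=0 C=0)
  2. pour(A -> B) -> (A=0 B=6 C=0)
  3. fill(A) -> (A=6 B=6 C=0)
  4. pour(A -> B) -> (A=3 B=9 C=0)
  5. pour(A -> C) -> (A=0 B=9 C=3)
  6. pour(B -> A) -> (A=6 B=3 C=3)
Target reached → yes.

Answer: yes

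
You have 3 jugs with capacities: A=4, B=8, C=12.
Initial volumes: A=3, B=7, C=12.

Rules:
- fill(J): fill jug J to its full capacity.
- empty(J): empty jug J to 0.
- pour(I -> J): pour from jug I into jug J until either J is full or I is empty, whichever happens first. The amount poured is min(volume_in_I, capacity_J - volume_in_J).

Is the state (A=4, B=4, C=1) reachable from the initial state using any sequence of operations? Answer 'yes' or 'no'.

Answer: no

Derivation:
BFS explored all 134 reachable states.
Reachable set includes: (0,0,0), (0,0,2), (0,0,3), (0,0,4), (0,0,6), (0,0,7), (0,0,8), (0,0,10), (0,0,11), (0,0,12), (0,2,0), (0,2,4) ...
Target (A=4, B=4, C=1) not in reachable set → no.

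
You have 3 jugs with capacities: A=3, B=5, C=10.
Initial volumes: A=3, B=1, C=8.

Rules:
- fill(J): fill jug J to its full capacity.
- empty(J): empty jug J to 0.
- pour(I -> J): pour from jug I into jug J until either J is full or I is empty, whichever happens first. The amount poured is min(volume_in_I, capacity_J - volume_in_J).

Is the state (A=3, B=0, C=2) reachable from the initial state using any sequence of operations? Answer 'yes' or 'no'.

Answer: yes

Derivation:
BFS from (A=3, B=1, C=8):
  1. empty(A) -> (A=0 B=1 C=8)
  2. fill(B) -> (A=0 B=5 C=8)
  3. empty(C) -> (A=0 B=5 C=0)
  4. pour(B -> A) -> (A=3 B=2 C=0)
  5. pour(B -> C) -> (A=3 B=0 C=2)
Target reached → yes.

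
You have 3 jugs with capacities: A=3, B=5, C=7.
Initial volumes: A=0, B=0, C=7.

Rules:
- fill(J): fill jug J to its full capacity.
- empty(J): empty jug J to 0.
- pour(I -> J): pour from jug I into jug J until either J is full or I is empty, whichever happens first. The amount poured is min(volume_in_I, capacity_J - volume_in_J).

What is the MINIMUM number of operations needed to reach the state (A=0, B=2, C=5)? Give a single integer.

BFS from (A=0, B=0, C=7). One shortest path:
  1. pour(C -> B) -> (A=0 B=5 C=2)
  2. pour(B -> A) -> (A=3 B=2 C=2)
  3. pour(A -> C) -> (A=0 B=2 C=5)
Reached target in 3 moves.

Answer: 3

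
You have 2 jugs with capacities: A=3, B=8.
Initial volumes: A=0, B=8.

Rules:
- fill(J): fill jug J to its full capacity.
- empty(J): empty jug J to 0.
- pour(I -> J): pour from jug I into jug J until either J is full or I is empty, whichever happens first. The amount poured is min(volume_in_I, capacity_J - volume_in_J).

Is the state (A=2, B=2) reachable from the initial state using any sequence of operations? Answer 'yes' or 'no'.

Answer: no

Derivation:
BFS explored all 22 reachable states.
Reachable set includes: (0,0), (0,1), (0,2), (0,3), (0,4), (0,5), (0,6), (0,7), (0,8), (1,0), (1,8), (2,0) ...
Target (A=2, B=2) not in reachable set → no.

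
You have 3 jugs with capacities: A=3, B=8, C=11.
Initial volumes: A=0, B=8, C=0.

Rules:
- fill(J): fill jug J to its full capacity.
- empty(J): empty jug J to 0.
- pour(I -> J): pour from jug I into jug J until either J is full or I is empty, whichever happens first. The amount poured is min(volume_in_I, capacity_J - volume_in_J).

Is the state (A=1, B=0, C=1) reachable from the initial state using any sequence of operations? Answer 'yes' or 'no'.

BFS from (A=0, B=8, C=0):
  1. pour(B -> A) -> (A=3 B=5 C=0)
  2. empty(A) -> (A=0 B=5 C=0)
  3. pour(B -> A) -> (A=3 B=2 C=0)
  4. empty(A) -> (A=0 B=2 C=0)
  5. pour(B -> A) -> (A=2 B=0 C=0)
  6. fill(B) -> (A=2 B=8 C=0)
  7. pour(B -> A) -> (A=3 B=7 C=0)
  8. pour(B -> C) -> (A=3 B=0 C=7)
  9. pour(A -> B) -> (A=0 B=3 C=7)
  10. pour(C -> A) -> (A=3 B=3 C=4)
  11. pour(A -> B) -> (A=0 B=6 C=4)
  12. pour(C -> A) -> (A=3 B=6 C=1)
  13. pour(A -> B) -> (A=1 B=8 C=1)
  14. empty(B) -> (A=1 B=0 C=1)
Target reached → yes.

Answer: yes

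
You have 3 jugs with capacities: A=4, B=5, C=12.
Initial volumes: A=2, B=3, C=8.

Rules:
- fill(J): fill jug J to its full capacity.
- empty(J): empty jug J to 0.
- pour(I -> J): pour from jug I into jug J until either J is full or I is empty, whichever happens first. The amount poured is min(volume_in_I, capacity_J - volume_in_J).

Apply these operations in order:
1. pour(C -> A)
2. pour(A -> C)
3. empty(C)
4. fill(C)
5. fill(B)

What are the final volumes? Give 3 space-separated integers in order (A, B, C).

Step 1: pour(C -> A) -> (A=4 B=3 C=6)
Step 2: pour(A -> C) -> (A=0 B=3 C=10)
Step 3: empty(C) -> (A=0 B=3 C=0)
Step 4: fill(C) -> (A=0 B=3 C=12)
Step 5: fill(B) -> (A=0 B=5 C=12)

Answer: 0 5 12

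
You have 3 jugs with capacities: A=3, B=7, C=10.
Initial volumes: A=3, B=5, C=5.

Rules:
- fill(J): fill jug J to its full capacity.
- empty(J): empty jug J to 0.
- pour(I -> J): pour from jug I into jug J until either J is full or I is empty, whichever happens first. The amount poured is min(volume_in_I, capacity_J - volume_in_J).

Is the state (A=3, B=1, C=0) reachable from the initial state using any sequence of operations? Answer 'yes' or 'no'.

Answer: yes

Derivation:
BFS from (A=3, B=5, C=5):
  1. empty(C) -> (A=3 B=5 C=0)
  2. pour(A -> B) -> (A=1 B=7 C=0)
  3. empty(B) -> (A=1 B=0 C=0)
  4. pour(A -> B) -> (A=0 B=1 C=0)
  5. fill(A) -> (A=3 B=1 C=0)
Target reached → yes.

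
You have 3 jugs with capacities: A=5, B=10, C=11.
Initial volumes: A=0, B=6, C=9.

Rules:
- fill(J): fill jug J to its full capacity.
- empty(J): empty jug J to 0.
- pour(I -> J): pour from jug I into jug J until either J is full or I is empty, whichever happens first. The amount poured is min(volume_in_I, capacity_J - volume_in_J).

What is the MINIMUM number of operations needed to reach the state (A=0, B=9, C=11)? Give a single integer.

Answer: 3

Derivation:
BFS from (A=0, B=6, C=9). One shortest path:
  1. fill(A) -> (A=5 B=6 C=9)
  2. pour(A -> C) -> (A=3 B=6 C=11)
  3. pour(A -> B) -> (A=0 B=9 C=11)
Reached target in 3 moves.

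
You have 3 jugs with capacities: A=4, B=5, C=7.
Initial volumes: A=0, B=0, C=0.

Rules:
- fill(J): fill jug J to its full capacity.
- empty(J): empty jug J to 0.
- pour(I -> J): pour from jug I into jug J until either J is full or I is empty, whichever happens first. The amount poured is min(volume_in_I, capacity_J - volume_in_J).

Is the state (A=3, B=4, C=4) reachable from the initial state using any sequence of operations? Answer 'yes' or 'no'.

BFS explored all 168 reachable states.
Reachable set includes: (0,0,0), (0,0,1), (0,0,2), (0,0,3), (0,0,4), (0,0,5), (0,0,6), (0,0,7), (0,1,0), (0,1,1), (0,1,2), (0,1,3) ...
Target (A=3, B=4, C=4) not in reachable set → no.

Answer: no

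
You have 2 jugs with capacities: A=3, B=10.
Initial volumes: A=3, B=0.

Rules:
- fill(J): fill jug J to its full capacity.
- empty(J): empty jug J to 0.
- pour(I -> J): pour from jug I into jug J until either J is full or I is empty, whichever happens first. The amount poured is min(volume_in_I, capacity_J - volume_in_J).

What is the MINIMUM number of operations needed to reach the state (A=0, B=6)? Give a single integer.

Answer: 3

Derivation:
BFS from (A=3, B=0). One shortest path:
  1. pour(A -> B) -> (A=0 B=3)
  2. fill(A) -> (A=3 B=3)
  3. pour(A -> B) -> (A=0 B=6)
Reached target in 3 moves.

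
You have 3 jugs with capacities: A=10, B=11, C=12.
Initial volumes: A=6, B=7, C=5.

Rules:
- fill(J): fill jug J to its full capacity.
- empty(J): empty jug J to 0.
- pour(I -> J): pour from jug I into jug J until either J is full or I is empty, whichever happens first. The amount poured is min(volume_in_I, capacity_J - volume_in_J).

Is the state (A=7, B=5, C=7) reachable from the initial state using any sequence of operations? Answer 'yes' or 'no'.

Answer: no

Derivation:
BFS explored all 727 reachable states.
Reachable set includes: (0,0,0), (0,0,1), (0,0,2), (0,0,3), (0,0,4), (0,0,5), (0,0,6), (0,0,7), (0,0,8), (0,0,9), (0,0,10), (0,0,11) ...
Target (A=7, B=5, C=7) not in reachable set → no.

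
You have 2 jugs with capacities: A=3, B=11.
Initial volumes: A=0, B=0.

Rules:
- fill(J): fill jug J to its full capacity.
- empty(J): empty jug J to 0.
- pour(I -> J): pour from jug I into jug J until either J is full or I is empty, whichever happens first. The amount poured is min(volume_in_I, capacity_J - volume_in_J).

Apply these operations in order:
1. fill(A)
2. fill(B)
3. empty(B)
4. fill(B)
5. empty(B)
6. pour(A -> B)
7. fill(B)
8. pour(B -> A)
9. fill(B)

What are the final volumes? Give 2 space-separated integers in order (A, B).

Answer: 3 11

Derivation:
Step 1: fill(A) -> (A=3 B=0)
Step 2: fill(B) -> (A=3 B=11)
Step 3: empty(B) -> (A=3 B=0)
Step 4: fill(B) -> (A=3 B=11)
Step 5: empty(B) -> (A=3 B=0)
Step 6: pour(A -> B) -> (A=0 B=3)
Step 7: fill(B) -> (A=0 B=11)
Step 8: pour(B -> A) -> (A=3 B=8)
Step 9: fill(B) -> (A=3 B=11)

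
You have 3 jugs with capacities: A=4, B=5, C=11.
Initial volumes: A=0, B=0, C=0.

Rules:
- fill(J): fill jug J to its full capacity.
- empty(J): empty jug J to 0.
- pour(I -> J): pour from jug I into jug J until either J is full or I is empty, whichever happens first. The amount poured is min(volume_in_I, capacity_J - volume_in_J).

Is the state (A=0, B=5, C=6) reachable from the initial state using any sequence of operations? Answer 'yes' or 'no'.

Answer: yes

Derivation:
BFS from (A=0, B=0, C=0):
  1. fill(C) -> (A=0 B=0 C=11)
  2. pour(C -> B) -> (A=0 B=5 C=6)
Target reached → yes.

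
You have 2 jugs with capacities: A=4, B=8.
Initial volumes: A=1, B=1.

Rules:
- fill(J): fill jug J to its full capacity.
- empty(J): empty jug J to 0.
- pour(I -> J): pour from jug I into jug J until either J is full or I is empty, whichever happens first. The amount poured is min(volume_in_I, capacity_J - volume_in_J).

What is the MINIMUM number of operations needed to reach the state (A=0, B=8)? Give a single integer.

BFS from (A=1, B=1). One shortest path:
  1. empty(A) -> (A=0 B=1)
  2. fill(B) -> (A=0 B=8)
Reached target in 2 moves.

Answer: 2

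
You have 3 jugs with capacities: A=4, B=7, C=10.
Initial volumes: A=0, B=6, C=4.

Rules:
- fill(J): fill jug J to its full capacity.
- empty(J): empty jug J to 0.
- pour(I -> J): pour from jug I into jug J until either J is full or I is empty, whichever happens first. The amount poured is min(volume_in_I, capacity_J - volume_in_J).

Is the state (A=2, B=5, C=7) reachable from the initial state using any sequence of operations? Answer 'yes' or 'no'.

Answer: no

Derivation:
BFS explored all 278 reachable states.
Reachable set includes: (0,0,0), (0,0,1), (0,0,2), (0,0,3), (0,0,4), (0,0,5), (0,0,6), (0,0,7), (0,0,8), (0,0,9), (0,0,10), (0,1,0) ...
Target (A=2, B=5, C=7) not in reachable set → no.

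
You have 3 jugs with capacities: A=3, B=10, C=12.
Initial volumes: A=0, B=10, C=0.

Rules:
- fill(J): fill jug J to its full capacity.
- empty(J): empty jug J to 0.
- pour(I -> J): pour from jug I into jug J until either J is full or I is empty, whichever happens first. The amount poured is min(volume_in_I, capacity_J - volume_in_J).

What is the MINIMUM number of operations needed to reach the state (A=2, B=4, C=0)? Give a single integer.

Answer: 8

Derivation:
BFS from (A=0, B=10, C=0). One shortest path:
  1. empty(B) -> (A=0 B=0 C=0)
  2. fill(C) -> (A=0 B=0 C=12)
  3. pour(C -> B) -> (A=0 B=10 C=2)
  4. pour(B -> A) -> (A=3 B=7 C=2)
  5. empty(A) -> (A=0 B=7 C=2)
  6. pour(B -> A) -> (A=3 B=4 C=2)
  7. empty(A) -> (A=0 B=4 C=2)
  8. pour(C -> A) -> (A=2 B=4 C=0)
Reached target in 8 moves.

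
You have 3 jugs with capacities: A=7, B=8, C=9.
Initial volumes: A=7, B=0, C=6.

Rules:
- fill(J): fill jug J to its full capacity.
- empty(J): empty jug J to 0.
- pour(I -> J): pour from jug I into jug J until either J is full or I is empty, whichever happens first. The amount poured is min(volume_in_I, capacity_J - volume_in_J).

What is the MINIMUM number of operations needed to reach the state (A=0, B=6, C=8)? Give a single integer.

Answer: 5

Derivation:
BFS from (A=7, B=0, C=6). One shortest path:
  1. empty(A) -> (A=0 B=0 C=6)
  2. fill(B) -> (A=0 B=8 C=6)
  3. pour(C -> A) -> (A=6 B=8 C=0)
  4. pour(B -> C) -> (A=6 B=0 C=8)
  5. pour(A -> B) -> (A=0 B=6 C=8)
Reached target in 5 moves.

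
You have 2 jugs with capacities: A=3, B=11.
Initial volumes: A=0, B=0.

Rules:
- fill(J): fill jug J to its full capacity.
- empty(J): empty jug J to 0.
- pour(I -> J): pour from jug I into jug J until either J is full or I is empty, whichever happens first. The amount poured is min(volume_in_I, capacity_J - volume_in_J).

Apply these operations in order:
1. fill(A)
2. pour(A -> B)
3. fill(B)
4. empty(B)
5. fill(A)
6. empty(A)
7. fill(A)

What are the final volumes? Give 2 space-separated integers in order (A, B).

Step 1: fill(A) -> (A=3 B=0)
Step 2: pour(A -> B) -> (A=0 B=3)
Step 3: fill(B) -> (A=0 B=11)
Step 4: empty(B) -> (A=0 B=0)
Step 5: fill(A) -> (A=3 B=0)
Step 6: empty(A) -> (A=0 B=0)
Step 7: fill(A) -> (A=3 B=0)

Answer: 3 0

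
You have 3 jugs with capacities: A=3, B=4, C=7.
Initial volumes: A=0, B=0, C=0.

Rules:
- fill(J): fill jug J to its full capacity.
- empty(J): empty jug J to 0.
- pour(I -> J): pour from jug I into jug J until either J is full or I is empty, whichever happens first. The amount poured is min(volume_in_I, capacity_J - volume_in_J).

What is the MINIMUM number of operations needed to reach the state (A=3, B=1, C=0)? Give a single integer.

BFS from (A=0, B=0, C=0). One shortest path:
  1. fill(B) -> (A=0 B=4 C=0)
  2. pour(B -> A) -> (A=3 B=1 C=0)
Reached target in 2 moves.

Answer: 2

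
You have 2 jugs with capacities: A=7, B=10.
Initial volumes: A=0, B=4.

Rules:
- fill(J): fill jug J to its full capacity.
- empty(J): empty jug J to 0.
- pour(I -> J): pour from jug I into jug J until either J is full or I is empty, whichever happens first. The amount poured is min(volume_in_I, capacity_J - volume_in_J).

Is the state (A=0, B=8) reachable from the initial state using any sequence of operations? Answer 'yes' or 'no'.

Answer: yes

Derivation:
BFS from (A=0, B=4):
  1. fill(A) -> (A=7 B=4)
  2. pour(A -> B) -> (A=1 B=10)
  3. empty(B) -> (A=1 B=0)
  4. pour(A -> B) -> (A=0 B=1)
  5. fill(A) -> (A=7 B=1)
  6. pour(A -> B) -> (A=0 B=8)
Target reached → yes.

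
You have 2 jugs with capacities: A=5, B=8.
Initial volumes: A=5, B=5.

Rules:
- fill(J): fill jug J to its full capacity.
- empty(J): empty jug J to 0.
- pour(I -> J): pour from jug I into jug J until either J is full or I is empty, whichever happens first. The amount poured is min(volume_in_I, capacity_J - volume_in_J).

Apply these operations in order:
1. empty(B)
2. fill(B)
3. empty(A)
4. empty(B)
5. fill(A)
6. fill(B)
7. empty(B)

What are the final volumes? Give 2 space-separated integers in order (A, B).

Step 1: empty(B) -> (A=5 B=0)
Step 2: fill(B) -> (A=5 B=8)
Step 3: empty(A) -> (A=0 B=8)
Step 4: empty(B) -> (A=0 B=0)
Step 5: fill(A) -> (A=5 B=0)
Step 6: fill(B) -> (A=5 B=8)
Step 7: empty(B) -> (A=5 B=0)

Answer: 5 0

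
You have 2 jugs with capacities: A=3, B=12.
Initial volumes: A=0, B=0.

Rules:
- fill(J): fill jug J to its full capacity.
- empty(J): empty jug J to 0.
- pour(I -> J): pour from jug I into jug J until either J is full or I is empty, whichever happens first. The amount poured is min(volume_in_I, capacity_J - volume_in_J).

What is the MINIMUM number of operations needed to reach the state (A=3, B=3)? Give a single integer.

BFS from (A=0, B=0). One shortest path:
  1. fill(A) -> (A=3 B=0)
  2. pour(A -> B) -> (A=0 B=3)
  3. fill(A) -> (A=3 B=3)
Reached target in 3 moves.

Answer: 3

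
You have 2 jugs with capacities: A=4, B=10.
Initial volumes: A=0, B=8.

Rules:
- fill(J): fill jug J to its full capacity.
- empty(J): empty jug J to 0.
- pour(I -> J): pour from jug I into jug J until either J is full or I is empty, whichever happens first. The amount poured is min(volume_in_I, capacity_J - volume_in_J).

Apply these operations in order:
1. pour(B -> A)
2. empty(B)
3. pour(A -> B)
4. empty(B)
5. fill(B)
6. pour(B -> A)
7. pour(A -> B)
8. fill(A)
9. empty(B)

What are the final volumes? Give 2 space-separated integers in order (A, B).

Step 1: pour(B -> A) -> (A=4 B=4)
Step 2: empty(B) -> (A=4 B=0)
Step 3: pour(A -> B) -> (A=0 B=4)
Step 4: empty(B) -> (A=0 B=0)
Step 5: fill(B) -> (A=0 B=10)
Step 6: pour(B -> A) -> (A=4 B=6)
Step 7: pour(A -> B) -> (A=0 B=10)
Step 8: fill(A) -> (A=4 B=10)
Step 9: empty(B) -> (A=4 B=0)

Answer: 4 0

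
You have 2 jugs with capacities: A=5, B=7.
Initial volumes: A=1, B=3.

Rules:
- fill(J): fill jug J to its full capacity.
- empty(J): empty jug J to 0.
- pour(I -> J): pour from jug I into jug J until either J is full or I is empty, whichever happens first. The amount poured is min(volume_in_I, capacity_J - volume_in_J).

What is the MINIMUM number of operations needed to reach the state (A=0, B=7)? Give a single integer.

BFS from (A=1, B=3). One shortest path:
  1. empty(A) -> (A=0 B=3)
  2. fill(B) -> (A=0 B=7)
Reached target in 2 moves.

Answer: 2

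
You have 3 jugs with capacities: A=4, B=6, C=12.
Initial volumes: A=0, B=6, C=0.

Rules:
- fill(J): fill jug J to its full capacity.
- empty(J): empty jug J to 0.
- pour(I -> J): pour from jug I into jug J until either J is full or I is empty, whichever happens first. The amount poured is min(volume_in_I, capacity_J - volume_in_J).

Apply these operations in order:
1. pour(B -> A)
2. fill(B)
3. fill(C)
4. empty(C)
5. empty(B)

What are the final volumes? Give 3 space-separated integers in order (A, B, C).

Step 1: pour(B -> A) -> (A=4 B=2 C=0)
Step 2: fill(B) -> (A=4 B=6 C=0)
Step 3: fill(C) -> (A=4 B=6 C=12)
Step 4: empty(C) -> (A=4 B=6 C=0)
Step 5: empty(B) -> (A=4 B=0 C=0)

Answer: 4 0 0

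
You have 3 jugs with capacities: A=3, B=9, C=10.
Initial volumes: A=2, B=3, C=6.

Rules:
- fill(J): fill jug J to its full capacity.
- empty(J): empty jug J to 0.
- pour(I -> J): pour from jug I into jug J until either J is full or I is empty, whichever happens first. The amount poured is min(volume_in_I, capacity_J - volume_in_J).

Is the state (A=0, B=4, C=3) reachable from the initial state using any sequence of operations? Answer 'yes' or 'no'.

Answer: yes

Derivation:
BFS from (A=2, B=3, C=6):
  1. fill(B) -> (A=2 B=9 C=6)
  2. pour(B -> A) -> (A=3 B=8 C=6)
  3. pour(B -> C) -> (A=3 B=4 C=10)
  4. empty(C) -> (A=3 B=4 C=0)
  5. pour(A -> C) -> (A=0 B=4 C=3)
Target reached → yes.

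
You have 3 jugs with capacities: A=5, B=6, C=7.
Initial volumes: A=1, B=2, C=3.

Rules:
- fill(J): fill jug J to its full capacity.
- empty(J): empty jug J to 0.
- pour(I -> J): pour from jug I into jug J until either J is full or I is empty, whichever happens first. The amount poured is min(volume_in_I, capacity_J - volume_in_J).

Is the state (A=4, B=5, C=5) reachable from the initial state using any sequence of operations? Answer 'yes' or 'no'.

Answer: no

Derivation:
BFS explored all 217 reachable states.
Reachable set includes: (0,0,0), (0,0,1), (0,0,2), (0,0,3), (0,0,4), (0,0,5), (0,0,6), (0,0,7), (0,1,0), (0,1,1), (0,1,2), (0,1,3) ...
Target (A=4, B=5, C=5) not in reachable set → no.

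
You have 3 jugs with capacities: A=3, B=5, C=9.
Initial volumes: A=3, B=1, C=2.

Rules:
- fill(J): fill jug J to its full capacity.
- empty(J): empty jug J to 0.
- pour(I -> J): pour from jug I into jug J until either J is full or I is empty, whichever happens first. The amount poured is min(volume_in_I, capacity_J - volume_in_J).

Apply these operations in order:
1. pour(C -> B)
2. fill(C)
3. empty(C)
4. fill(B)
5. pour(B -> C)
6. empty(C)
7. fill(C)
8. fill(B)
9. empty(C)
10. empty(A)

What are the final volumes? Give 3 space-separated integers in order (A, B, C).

Answer: 0 5 0

Derivation:
Step 1: pour(C -> B) -> (A=3 B=3 C=0)
Step 2: fill(C) -> (A=3 B=3 C=9)
Step 3: empty(C) -> (A=3 B=3 C=0)
Step 4: fill(B) -> (A=3 B=5 C=0)
Step 5: pour(B -> C) -> (A=3 B=0 C=5)
Step 6: empty(C) -> (A=3 B=0 C=0)
Step 7: fill(C) -> (A=3 B=0 C=9)
Step 8: fill(B) -> (A=3 B=5 C=9)
Step 9: empty(C) -> (A=3 B=5 C=0)
Step 10: empty(A) -> (A=0 B=5 C=0)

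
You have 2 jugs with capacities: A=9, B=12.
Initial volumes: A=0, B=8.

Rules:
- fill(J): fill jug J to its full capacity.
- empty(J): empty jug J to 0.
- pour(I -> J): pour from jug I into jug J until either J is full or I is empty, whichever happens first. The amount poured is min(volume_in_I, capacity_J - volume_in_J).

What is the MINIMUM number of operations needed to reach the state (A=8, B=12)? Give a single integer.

BFS from (A=0, B=8). One shortest path:
  1. pour(B -> A) -> (A=8 B=0)
  2. fill(B) -> (A=8 B=12)
Reached target in 2 moves.

Answer: 2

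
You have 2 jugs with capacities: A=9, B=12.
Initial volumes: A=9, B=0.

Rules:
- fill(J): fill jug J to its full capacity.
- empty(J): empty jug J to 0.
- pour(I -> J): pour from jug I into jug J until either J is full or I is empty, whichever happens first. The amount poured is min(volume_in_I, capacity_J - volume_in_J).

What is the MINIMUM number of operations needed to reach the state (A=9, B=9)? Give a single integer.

BFS from (A=9, B=0). One shortest path:
  1. pour(A -> B) -> (A=0 B=9)
  2. fill(A) -> (A=9 B=9)
Reached target in 2 moves.

Answer: 2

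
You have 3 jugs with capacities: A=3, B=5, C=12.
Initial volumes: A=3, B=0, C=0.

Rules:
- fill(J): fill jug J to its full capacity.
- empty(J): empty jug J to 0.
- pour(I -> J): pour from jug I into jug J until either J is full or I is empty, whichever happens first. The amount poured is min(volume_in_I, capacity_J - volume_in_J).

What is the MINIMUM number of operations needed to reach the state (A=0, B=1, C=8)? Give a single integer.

Answer: 7

Derivation:
BFS from (A=3, B=0, C=0). One shortest path:
  1. pour(A -> B) -> (A=0 B=3 C=0)
  2. fill(A) -> (A=3 B=3 C=0)
  3. pour(A -> B) -> (A=1 B=5 C=0)
  4. pour(B -> C) -> (A=1 B=0 C=5)
  5. pour(A -> B) -> (A=0 B=1 C=5)
  6. fill(A) -> (A=3 B=1 C=5)
  7. pour(A -> C) -> (A=0 B=1 C=8)
Reached target in 7 moves.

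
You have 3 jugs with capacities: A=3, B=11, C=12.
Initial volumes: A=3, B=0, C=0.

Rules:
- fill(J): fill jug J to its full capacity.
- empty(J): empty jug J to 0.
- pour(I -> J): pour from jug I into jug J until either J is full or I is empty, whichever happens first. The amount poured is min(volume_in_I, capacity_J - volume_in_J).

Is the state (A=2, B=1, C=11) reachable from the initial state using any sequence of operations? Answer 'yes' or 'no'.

BFS explored all 404 reachable states.
Reachable set includes: (0,0,0), (0,0,1), (0,0,2), (0,0,3), (0,0,4), (0,0,5), (0,0,6), (0,0,7), (0,0,8), (0,0,9), (0,0,10), (0,0,11) ...
Target (A=2, B=1, C=11) not in reachable set → no.

Answer: no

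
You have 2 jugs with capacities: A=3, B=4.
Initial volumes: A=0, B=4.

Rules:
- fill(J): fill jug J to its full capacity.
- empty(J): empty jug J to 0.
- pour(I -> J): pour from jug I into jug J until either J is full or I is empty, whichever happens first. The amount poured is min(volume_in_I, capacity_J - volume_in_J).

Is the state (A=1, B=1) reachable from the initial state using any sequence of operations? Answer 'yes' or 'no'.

BFS explored all 14 reachable states.
Reachable set includes: (0,0), (0,1), (0,2), (0,3), (0,4), (1,0), (1,4), (2,0), (2,4), (3,0), (3,1), (3,2) ...
Target (A=1, B=1) not in reachable set → no.

Answer: no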